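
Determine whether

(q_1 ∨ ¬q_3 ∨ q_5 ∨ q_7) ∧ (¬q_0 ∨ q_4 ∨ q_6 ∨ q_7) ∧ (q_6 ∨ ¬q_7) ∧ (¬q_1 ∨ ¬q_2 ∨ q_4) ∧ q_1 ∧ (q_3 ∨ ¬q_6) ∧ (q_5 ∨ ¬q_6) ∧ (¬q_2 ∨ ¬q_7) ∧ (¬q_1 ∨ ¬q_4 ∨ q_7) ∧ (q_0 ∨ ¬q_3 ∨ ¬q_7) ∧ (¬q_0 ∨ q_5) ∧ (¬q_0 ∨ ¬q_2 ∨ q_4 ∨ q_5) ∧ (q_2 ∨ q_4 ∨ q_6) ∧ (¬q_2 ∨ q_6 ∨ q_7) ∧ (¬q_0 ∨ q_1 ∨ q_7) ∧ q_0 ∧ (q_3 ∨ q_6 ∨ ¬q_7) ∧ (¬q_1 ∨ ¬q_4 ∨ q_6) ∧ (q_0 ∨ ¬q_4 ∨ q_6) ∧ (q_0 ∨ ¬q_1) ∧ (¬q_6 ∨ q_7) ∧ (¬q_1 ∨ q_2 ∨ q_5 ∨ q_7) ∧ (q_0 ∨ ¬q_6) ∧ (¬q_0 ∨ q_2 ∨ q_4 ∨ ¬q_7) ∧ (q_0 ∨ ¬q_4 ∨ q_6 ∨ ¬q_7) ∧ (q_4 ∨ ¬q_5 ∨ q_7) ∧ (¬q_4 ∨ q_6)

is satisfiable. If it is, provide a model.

q_0 = True, q_1 = True, q_2 = False, q_3 = True, q_4 = True, q_5 = True, q_6 = True, q_7 = True

Unit clause (q_1) forces q_1 = True.
Unit clause (q_0) forces q_0 = True.
In (¬q_0 ∨ q_5) only q_5 is left, so q_5 = True.
Try q_2 = True:
  (¬q_1 ∨ ¬q_2 ∨ q_4) forces q_4 = True.
  (¬q_2 ∨ ¬q_7) forces q_7 = False.
  clause (¬q_1 ∨ ¬q_4 ∨ q_7) is falsified — backtrack.
So q_2 = False.
Set q_3 = True.
Set q_4 = True.
  then (¬q_1 ∨ ¬q_4 ∨ q_7) forces q_7 = True.
  then (¬q_1 ∨ ¬q_4 ∨ q_6) forces q_6 = True.
All clauses satisfied.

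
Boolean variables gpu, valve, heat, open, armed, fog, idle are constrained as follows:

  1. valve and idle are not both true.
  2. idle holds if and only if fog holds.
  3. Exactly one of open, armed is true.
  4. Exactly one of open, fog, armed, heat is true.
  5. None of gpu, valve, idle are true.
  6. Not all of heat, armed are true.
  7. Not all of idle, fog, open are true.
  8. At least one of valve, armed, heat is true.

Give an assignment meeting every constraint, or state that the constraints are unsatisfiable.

gpu = False, valve = False, heat = False, open = False, armed = True, fog = False, idle = False

  (1) valve=F, idle=F — not both ✓
  (2) idle=F, fog=F — same ✓
  (3) {open, armed}: 1 true — exactly one ✓
  (4) {open, fog, armed, heat}: 1 true — exactly one ✓
  (5) {gpu, valve, idle}: 0 true — none ✓
  (6) {heat, armed}: 1/2 true — not all ✓
  (7) {idle, fog, open}: 0/3 true — not all ✓
  (8) {valve, armed, heat}: 1 true — at least one ✓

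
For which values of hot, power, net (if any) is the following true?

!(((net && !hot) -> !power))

hot: False, power: True, net: True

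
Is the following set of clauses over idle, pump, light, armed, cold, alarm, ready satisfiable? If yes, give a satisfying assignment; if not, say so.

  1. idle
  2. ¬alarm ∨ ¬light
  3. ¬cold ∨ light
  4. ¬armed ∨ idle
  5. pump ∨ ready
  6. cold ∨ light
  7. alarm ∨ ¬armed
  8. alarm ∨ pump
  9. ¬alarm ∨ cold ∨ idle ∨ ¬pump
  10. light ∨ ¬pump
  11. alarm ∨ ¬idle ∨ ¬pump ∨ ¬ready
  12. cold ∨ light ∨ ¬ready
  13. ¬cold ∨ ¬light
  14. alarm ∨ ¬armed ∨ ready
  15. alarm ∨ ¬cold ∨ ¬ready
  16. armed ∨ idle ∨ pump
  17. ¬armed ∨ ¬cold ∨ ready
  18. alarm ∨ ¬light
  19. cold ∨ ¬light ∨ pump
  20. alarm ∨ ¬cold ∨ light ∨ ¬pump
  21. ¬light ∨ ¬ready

UNSATISFIABLE

Case light = True:
  (idle) forces idle = True.
  (¬alarm ∨ ¬light) forces alarm = False.
  Clause (alarm ∨ ¬light) is falsified — contradiction.
Case light = False:
  (idle) forces idle = True.
  (¬cold ∨ light) forces cold = False.
  Clause (cold ∨ light) is falsified — contradiction.
Both cases fail, so the formula is unsatisfiable.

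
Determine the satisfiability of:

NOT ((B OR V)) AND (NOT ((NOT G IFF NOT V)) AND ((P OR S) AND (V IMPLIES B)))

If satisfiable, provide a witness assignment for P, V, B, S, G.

P = True, V = False, B = False, S = True, G = True

  NOT ((B OR V)) = True
    B OR V = False
  NOT ((NOT G IFF NOT V)) AND ((P OR S) AND (V IMPLIES B)) = True
    NOT ((NOT G IFF NOT V)) = True
      NOT G IFF NOT V = False
        NOT G = False
        NOT V = True
    (P OR S) AND (V IMPLIES B) = True
      P OR S = True
      V IMPLIES B = True
Both conjuncts True, so the formula holds.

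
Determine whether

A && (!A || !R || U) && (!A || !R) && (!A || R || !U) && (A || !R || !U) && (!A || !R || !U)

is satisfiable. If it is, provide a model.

A = True; R = False; U = False

Unit clause (A) forces A = True.
In (!A || !R) only !R is left, so R = False.
In (!A || R || !U) only !U is left, so U = False.
Check each clause:
  (A): A holds.
  (!A || !R || U): !R holds.
  (!A || !R): !R holds.
  (!A || R || !U): !U holds.
  (A || !R || !U): A holds.
  (!A || !R || !U): !R holds.
All clauses satisfied.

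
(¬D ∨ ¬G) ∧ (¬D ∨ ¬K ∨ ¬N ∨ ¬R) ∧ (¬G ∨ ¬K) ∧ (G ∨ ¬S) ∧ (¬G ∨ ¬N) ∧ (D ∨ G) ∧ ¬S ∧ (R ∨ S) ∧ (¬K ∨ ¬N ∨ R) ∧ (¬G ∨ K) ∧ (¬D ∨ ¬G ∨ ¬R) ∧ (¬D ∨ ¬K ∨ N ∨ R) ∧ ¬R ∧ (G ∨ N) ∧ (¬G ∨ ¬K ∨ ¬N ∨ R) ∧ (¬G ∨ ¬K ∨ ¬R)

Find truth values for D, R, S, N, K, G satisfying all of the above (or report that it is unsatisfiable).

No satisfying assignment exists.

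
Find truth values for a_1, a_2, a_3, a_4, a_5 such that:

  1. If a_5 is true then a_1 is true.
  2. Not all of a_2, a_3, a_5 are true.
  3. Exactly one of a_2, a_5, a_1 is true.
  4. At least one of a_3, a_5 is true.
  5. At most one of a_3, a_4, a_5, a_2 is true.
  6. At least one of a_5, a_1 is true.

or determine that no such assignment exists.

a_1=T; a_2=F; a_3=T; a_4=F; a_5=F

  (1) a_5=F ⇒ a_1: vacuous ✓
  (2) {a_2, a_3, a_5}: 1/3 true — not all ✓
  (3) {a_2, a_5, a_1}: 1 true — exactly one ✓
  (4) {a_3, a_5}: 1 true — at least one ✓
  (5) {a_3, a_4, a_5, a_2}: 1 true — at most one ✓
  (6) {a_5, a_1}: 1 true — at least one ✓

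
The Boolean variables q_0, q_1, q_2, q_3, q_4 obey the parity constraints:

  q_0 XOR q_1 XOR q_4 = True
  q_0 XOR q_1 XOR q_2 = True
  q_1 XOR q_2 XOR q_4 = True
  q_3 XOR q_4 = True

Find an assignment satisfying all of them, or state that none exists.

q_0: False, q_1: True, q_2: False, q_3: True, q_4: False

q_0 XOR q_1 XOR q_4 = F XOR T XOR F = True ✓
q_0 XOR q_1 XOR q_2 = F XOR T XOR F = True ✓
q_1 XOR q_2 XOR q_4 = T XOR F XOR F = True ✓
q_3 XOR q_4 = T XOR F = True ✓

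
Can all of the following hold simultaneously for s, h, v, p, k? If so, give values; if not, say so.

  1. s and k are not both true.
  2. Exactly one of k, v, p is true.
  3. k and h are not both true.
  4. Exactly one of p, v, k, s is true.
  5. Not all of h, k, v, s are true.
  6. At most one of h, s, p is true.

s = False, h = False, v = False, p = True, k = False

  (1) s=F, k=F — not both ✓
  (2) {k, v, p}: 1 true — exactly one ✓
  (3) k=F, h=F — not both ✓
  (4) {p, v, k, s}: 1 true — exactly one ✓
  (5) {h, k, v, s}: 0/4 true — not all ✓
  (6) {h, s, p}: 1 true — at most one ✓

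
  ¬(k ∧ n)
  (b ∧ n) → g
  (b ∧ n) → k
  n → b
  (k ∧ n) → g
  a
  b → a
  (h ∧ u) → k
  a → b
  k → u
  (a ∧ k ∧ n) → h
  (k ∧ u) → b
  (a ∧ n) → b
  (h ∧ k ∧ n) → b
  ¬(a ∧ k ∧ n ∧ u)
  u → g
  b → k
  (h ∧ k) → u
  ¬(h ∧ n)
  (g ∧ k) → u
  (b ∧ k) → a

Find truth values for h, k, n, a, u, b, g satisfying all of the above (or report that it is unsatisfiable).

Unit clause (a) forces a = True.
In (¬a ∨ b) only b is left, so b = True.
In (¬b ∨ k) only k is left, so k = True.
In (¬k ∨ u) only u is left, so u = True.
In (¬k ∨ ¬n) only ¬n is left, so n = False.
In (g ∨ ¬u) only g is left, so g = True.
Set h = True.
All clauses satisfied.

h: True, k: True, n: False, a: True, u: True, b: True, g: True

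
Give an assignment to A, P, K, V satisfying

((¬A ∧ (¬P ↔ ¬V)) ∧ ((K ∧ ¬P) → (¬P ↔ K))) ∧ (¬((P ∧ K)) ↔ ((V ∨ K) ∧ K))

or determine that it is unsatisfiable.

A = False; P = False; K = True; V = False

  (¬A ∧ (¬P ↔ ¬V)) ∧ ((K ∧ ¬P) → (¬P ↔ K)) = True
    ¬A ∧ (¬P ↔ ¬V) = True
      ¬A = True
      ¬P ↔ ¬V = True
        ¬P = True
        ¬V = True
    (K ∧ ¬P) → (¬P ↔ K) = True
      K ∧ ¬P = True
        ¬P = True
      ¬P ↔ K = True
        ¬P = True
  ¬((P ∧ K)) ↔ ((V ∨ K) ∧ K) = True
    ¬((P ∧ K)) = True
      P ∧ K = False
    (V ∨ K) ∧ K = True
      V ∨ K = True
Both conjuncts True, so the formula holds.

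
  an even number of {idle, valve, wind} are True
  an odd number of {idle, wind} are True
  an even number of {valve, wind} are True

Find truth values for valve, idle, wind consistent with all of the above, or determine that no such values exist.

valve=T, idle=F, wind=T

{idle, valve, wind}: 2 true → even ✓
{idle, wind}: 1 true → odd ✓
{valve, wind}: 2 true → even ✓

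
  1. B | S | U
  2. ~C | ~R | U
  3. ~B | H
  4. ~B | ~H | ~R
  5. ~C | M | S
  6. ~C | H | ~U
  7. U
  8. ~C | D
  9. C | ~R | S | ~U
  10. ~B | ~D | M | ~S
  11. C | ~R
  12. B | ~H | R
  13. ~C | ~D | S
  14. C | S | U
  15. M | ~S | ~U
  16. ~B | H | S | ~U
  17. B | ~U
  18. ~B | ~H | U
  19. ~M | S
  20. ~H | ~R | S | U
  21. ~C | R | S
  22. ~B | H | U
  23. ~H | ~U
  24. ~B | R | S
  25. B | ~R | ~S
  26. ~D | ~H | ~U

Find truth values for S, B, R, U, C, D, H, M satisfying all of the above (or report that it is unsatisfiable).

UNSATISFIABLE

Case U = True:
  (B | ~U) forces B = True.
  (~B | H) forces H = True.
  Clause (~H | ~U) is falsified — contradiction.
Case U = False:
  Clause (U) is falsified — contradiction.
Both cases fail, so the formula is unsatisfiable.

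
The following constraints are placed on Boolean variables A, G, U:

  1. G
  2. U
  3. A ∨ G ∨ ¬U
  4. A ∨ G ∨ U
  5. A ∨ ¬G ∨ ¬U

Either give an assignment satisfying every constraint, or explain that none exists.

A = True; G = True; U = True

Unit clause (G) forces G = True.
Unit clause (U) forces U = True.
In (A ∨ ¬G ∨ ¬U) only A is left, so A = True.
Check each clause:
  (G): G holds.
  (U): U holds.
  (A ∨ G ∨ ¬U): A holds.
  (A ∨ G ∨ U): A holds.
  (A ∨ ¬G ∨ ¬U): A holds.
All clauses satisfied.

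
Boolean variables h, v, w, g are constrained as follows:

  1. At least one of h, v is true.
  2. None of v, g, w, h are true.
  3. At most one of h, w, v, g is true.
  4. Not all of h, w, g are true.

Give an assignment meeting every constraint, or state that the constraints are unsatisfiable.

Case h = True:
  Constraint (2) is violated (h=T) — contradiction.
Case h = False:
  (1) with h=F forces v = True.
  Constraint (2) is violated (v=T) — contradiction.
Both cases fail — unsatisfiable.

Unsatisfiable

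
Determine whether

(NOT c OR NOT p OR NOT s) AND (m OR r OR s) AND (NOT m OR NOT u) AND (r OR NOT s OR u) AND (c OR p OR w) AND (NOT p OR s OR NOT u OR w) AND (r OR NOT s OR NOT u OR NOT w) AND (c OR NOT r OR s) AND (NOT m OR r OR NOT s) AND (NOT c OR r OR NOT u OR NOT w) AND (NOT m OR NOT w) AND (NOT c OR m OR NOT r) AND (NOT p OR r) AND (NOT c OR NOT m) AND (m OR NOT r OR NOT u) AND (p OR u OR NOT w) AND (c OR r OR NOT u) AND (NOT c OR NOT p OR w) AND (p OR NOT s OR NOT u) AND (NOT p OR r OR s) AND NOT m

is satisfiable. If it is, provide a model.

Unit clause (NOT m) forces m = False.
Try u = True:
  (m OR NOT r OR NOT u) forces r = False.
  (m OR r OR s) forces s = True.
  (r OR NOT s OR NOT u OR NOT w) forces w = False.
  (NOT p OR r) forces p = False.
  clause (p OR NOT s OR NOT u) is falsified — backtrack.
So u = False.
Try p = False:
  (p OR u OR NOT w) forces w = False.
  (c OR p OR w) forces c = True.
  (NOT c OR m OR NOT r) forces r = False.
  (m OR r OR s) forces s = True.
  clause (r OR NOT s OR u) is falsified — backtrack.
So p = True.
  then (NOT p OR r) forces r = True.
  then (NOT c OR m OR NOT r) forces c = False.
  then (c OR NOT r OR s) forces s = True.
Set w = True.
All clauses satisfied.

u: False; p: True; w: True; c: False; m: False; r: True; s: True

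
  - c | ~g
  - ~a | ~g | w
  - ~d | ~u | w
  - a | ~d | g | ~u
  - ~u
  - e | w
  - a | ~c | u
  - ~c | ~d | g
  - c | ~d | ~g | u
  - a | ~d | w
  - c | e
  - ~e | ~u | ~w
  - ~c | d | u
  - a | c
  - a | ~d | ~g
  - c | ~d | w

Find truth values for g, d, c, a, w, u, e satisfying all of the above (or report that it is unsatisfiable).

Unit clause (~u) forces u = False.
Set g = False.
Set d = False.
  then (~c | d | u) forces c = False.
  then (a | c) forces a = True.
  then (c | e) forces e = True.
Set w = False.
All clauses satisfied.

g=F; d=F; c=F; a=T; w=F; u=F; e=T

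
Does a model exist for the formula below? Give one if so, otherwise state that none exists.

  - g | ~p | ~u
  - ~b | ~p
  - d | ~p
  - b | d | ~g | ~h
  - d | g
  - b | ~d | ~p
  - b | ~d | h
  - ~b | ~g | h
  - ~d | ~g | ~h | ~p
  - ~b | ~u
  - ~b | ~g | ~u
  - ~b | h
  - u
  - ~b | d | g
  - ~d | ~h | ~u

u = True, d = False, p = False, b = False, g = True, h = False

Unit clause (u) forces u = True.
In (~b | ~u) only ~b is left, so b = False.
Try d = True:
  (b | ~d | ~p) forces p = False.
  (b | ~d | h) forces h = True.
  clause (~d | ~h | ~u) is falsified — backtrack.
So d = False.
  then (d | ~p) forces p = False.
  then (d | g) forces g = True.
  then (b | d | ~g | ~h) forces h = False.
All clauses satisfied.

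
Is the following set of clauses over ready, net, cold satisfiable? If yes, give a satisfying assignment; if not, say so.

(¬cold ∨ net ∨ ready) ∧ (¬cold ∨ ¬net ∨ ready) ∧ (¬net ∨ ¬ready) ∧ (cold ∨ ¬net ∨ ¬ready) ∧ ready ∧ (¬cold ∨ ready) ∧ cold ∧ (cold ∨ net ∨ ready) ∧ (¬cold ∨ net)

Unsatisfiable

Case ready = True:
  (¬net ∨ ¬ready) forces net = False.
  (cold) forces cold = True.
  Clause (¬cold ∨ net) is falsified — contradiction.
Case ready = False:
  Clause (ready) is falsified — contradiction.
Both cases fail, so the formula is unsatisfiable.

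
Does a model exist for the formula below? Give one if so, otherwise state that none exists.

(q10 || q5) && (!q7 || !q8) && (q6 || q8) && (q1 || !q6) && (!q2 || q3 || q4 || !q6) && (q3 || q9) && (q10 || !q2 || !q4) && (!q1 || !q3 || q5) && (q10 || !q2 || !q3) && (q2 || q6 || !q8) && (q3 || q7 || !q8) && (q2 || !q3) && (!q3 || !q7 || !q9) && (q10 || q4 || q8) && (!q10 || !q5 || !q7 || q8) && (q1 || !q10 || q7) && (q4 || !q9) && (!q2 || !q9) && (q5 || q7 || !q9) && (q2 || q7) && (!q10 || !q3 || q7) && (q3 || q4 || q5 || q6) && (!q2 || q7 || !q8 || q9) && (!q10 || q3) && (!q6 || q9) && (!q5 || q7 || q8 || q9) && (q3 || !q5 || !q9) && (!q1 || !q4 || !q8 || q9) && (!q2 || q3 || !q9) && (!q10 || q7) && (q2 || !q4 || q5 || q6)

Case q7 = True:
  (!q7 || !q8) forces q8 = False.
  (q6 || q8) forces q6 = True.
  (q1 || !q6) forces q1 = True.
  (!q6 || q9) forces q9 = True.
  (!q3 || !q7 || !q9) forces q3 = False.
  (q4 || !q9) forces q4 = True.
  (!q2 || !q9) forces q2 = False.
  (!q10 || q3) forces q10 = False.
  (q10 || q5) forces q5 = True.
  Clause (q3 || !q5 || !q9) is falsified — contradiction.
Case q7 = False:
  (q2 || q7) forces q2 = True.
  (!q2 || !q9) forces q9 = False.
  (q3 || q9) forces q3 = True.
  (q10 || !q2 || !q3) forces q10 = True.
  Clause (!q10 || !q3 || q7) is falsified — contradiction.
Both cases fail, so the formula is unsatisfiable.

Unsatisfiable — no assignment works.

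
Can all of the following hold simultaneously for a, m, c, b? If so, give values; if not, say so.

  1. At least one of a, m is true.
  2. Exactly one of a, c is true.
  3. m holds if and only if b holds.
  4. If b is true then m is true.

a = True, m = True, c = False, b = True

  (1) {a, m}: 2 true — at least one ✓
  (2) {a, c}: 1 true — exactly one ✓
  (3) m=T, b=T — same ✓
  (4) b=T ⇒ m: T ✓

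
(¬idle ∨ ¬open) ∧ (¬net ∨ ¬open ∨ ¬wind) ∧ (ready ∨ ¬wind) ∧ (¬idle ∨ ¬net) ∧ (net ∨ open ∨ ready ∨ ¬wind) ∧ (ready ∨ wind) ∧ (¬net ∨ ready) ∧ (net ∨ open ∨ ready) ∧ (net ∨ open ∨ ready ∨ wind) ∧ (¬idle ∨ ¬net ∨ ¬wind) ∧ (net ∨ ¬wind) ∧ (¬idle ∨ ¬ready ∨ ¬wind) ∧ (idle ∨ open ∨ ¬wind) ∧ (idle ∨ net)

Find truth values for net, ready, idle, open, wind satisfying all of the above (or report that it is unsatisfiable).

net = True, ready = True, idle = False, open = False, wind = False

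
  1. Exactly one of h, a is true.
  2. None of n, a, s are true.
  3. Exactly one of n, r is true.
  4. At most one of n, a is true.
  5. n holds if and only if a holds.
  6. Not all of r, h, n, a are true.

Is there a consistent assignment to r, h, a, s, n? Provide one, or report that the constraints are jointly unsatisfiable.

r=T, h=T, a=F, s=F, n=F

  (1) {h, a}: 1 true — exactly one ✓
  (2) {n, a, s}: 0 true — none ✓
  (3) {n, r}: 1 true — exactly one ✓
  (4) {n, a}: 0 true — at most one ✓
  (5) n=F, a=F — same ✓
  (6) {r, h, n, a}: 2/4 true — not all ✓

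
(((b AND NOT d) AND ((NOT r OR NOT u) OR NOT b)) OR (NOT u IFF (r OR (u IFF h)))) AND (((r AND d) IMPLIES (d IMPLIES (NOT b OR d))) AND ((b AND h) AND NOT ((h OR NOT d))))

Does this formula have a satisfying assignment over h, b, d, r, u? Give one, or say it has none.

UNSATISFIABLE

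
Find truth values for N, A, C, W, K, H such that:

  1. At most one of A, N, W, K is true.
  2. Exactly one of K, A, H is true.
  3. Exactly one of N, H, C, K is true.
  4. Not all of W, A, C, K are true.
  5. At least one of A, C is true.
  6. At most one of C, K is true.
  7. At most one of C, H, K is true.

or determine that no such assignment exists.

N = False, A = True, C = True, W = False, K = False, H = False

  (1) {A, N, W, K}: 1 true — at most one ✓
  (2) {K, A, H}: 1 true — exactly one ✓
  (3) {N, H, C, K}: 1 true — exactly one ✓
  (4) {W, A, C, K}: 2/4 true — not all ✓
  (5) {A, C}: 2 true — at least one ✓
  (6) {C, K}: 1 true — at most one ✓
  (7) {C, H, K}: 1 true — at most one ✓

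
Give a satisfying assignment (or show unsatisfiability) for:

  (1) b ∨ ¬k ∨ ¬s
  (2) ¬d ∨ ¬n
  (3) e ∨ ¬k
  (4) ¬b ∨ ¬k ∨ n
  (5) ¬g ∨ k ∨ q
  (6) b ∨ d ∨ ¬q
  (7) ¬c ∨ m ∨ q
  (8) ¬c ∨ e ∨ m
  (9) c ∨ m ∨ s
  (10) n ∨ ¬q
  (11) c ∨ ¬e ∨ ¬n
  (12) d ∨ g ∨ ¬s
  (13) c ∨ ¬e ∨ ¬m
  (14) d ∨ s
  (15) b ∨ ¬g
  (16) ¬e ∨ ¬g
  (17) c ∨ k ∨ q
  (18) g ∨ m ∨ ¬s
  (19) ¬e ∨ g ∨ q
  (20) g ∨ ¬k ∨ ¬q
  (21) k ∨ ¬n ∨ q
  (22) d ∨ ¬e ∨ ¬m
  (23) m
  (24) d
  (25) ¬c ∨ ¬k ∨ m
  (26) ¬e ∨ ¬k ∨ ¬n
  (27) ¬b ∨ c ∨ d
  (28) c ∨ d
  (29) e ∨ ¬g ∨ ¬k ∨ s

e = False, n = False, k = False, m = True, g = False, b = False, d = True, q = False, c = True, s = False

Unit clause (m) forces m = True.
Unit clause (d) forces d = True.
In (¬d ∨ ¬n) only ¬n is left, so n = False.
In (n ∨ ¬q) only ¬q is left, so q = False.
Try e = True:
  (c ∨ ¬e ∨ ¬m) forces c = True.
  (¬e ∨ ¬g) forces g = False.
  clause (¬e ∨ g ∨ q) is falsified — backtrack.
So e = False.
  then (e ∨ ¬k) forces k = False.
  then (¬g ∨ k ∨ q) forces g = False.
  then (c ∨ k ∨ q) forces c = True.
Set b = False.
Set s = False.
All clauses satisfied.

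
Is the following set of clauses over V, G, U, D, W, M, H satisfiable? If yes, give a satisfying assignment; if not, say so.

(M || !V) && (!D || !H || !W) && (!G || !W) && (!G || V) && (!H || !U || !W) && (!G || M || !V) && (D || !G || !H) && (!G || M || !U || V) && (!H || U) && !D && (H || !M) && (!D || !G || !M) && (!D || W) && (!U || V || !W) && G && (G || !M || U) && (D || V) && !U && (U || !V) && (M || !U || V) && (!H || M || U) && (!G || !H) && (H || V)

No satisfying assignment exists.

Case U = True:
  Clause (!U) is falsified — contradiction.
Case U = False:
  (!H || U) forces H = False.
  (!D) forces D = False.
  (H || !M) forces M = False.
  (M || !V) forces V = False.
  Clause (D || V) is falsified — contradiction.
Both cases fail, so the formula is unsatisfiable.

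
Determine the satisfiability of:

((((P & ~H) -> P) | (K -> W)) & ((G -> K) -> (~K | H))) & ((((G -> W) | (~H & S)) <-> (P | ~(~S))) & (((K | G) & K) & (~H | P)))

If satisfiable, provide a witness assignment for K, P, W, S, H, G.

K = True, P = True, W = False, S = True, H = True, G = False

  (((P & ~H) -> P) | (K -> W)) & ((G -> K) -> (~K | H)) = True
    ((P & ~H) -> P) | (K -> W) = True
      (P & ~H) -> P = True
        P & ~H = False
          ~H = False
      K -> W = False
    (G -> K) -> (~K | H) = True
      G -> K = True
      ~K | H = True
        ~K = False
  (((G -> W) | (~H & S)) <-> (P | ~(~S))) & (((K | G) & K) & (~H | P)) = True
    ((G -> W) | (~H & S)) <-> (P | ~(~S)) = True
      (G -> W) | (~H & S) = True
        G -> W = True
        ~H & S = False
          ~H = False
      P | ~(~S) = True
        ~(~S) = True
          ~S = False
    ((K | G) & K) & (~H | P) = True
      (K | G) & K = True
        K | G = True
      ~H | P = True
        ~H = False
Both conjuncts True, so the formula holds.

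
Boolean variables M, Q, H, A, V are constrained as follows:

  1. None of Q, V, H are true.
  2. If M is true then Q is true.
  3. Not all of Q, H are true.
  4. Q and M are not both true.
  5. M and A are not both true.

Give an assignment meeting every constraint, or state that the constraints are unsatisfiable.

M=F, Q=F, H=F, A=F, V=F

  (1) {Q, V, H}: 0 true — none ✓
  (2) M=F ⇒ Q: vacuous ✓
  (3) {Q, H}: 0/2 true — not all ✓
  (4) Q=F, M=F — not both ✓
  (5) M=F, A=F — not both ✓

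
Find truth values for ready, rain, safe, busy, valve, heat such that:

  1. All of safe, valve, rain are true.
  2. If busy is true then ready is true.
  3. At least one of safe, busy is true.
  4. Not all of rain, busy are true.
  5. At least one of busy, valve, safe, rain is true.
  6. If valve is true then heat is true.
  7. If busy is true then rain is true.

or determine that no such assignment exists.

ready=F, rain=T, safe=T, busy=F, valve=T, heat=T

  (1) {safe, valve, rain}: all 3 true ✓
  (2) busy=F ⇒ ready: vacuous ✓
  (3) {safe, busy}: 1 true — at least one ✓
  (4) {rain, busy}: 1/2 true — not all ✓
  (5) {busy, valve, safe, rain}: 3 true — at least one ✓
  (6) valve=T ⇒ heat: T ✓
  (7) busy=F ⇒ rain: vacuous ✓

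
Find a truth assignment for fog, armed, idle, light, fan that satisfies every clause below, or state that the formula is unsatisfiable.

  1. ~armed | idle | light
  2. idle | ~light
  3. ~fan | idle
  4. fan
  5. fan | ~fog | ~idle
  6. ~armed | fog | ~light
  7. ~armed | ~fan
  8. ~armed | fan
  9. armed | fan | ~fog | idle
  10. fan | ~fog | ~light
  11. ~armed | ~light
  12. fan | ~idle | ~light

Unit clause (fan) forces fan = True.
In (~armed | ~fan) only ~armed is left, so armed = False.
In (~fan | idle) only idle is left, so idle = True.
Set fog = False.
Set light = True.
All clauses satisfied.

fog = False, armed = False, idle = True, light = True, fan = True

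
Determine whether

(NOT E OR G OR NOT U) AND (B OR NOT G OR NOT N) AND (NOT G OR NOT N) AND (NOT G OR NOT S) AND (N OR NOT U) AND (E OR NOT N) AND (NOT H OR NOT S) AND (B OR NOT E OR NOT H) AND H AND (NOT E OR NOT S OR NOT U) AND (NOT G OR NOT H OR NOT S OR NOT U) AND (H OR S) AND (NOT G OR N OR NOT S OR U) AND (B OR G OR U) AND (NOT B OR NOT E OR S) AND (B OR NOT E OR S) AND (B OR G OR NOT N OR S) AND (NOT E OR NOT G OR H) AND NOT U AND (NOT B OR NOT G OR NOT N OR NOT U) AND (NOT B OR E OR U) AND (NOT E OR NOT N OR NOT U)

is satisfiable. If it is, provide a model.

S=F, U=F, H=T, N=F, B=F, E=F, G=T

Unit clause (H) forces H = True.
Unit clause (NOT U) forces U = False.
In (NOT H OR NOT S) only NOT S is left, so S = False.
Set N = False.
Try B = True:
  (NOT B OR NOT E OR S) forces E = False.
  clause (NOT B OR E OR U) is falsified — backtrack.
So B = False.
  then (B OR NOT E OR NOT H) forces E = False.
  then (B OR G OR U) forces G = True.
All clauses satisfied.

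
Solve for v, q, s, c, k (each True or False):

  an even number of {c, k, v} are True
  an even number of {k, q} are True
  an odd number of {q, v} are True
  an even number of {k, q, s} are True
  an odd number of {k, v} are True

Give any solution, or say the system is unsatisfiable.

v=F, q=T, s=F, c=T, k=T

{c, k, v}: 2 true → even ✓
{k, q}: 2 true → even ✓
{q, v}: 1 true → odd ✓
{k, q, s}: 2 true → even ✓
{k, v}: 1 true → odd ✓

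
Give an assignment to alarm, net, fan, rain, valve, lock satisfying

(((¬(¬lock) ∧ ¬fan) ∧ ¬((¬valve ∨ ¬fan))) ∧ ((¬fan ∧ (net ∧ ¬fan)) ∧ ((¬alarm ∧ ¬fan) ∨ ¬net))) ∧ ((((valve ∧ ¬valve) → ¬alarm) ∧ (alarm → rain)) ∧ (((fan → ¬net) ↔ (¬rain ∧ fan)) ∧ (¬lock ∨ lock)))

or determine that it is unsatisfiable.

Unsatisfiable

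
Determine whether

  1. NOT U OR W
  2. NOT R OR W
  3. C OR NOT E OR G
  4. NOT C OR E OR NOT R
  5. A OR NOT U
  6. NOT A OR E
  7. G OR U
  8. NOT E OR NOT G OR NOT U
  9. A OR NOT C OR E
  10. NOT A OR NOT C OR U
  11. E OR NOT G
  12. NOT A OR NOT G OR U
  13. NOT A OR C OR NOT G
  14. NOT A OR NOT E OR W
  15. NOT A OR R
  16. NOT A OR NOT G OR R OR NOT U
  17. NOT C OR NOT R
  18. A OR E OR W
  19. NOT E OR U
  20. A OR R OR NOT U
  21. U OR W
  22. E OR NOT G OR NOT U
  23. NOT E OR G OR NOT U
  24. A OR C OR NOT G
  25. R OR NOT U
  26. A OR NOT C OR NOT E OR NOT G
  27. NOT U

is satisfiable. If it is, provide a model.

Case U = True:
  Clause (NOT U) is falsified — contradiction.
Case U = False:
  (G OR U) forces G = True.
  (E OR NOT G) forces E = True.
  Clause (NOT E OR U) is falsified — contradiction.
Both cases fail, so the formula is unsatisfiable.

No satisfying assignment exists.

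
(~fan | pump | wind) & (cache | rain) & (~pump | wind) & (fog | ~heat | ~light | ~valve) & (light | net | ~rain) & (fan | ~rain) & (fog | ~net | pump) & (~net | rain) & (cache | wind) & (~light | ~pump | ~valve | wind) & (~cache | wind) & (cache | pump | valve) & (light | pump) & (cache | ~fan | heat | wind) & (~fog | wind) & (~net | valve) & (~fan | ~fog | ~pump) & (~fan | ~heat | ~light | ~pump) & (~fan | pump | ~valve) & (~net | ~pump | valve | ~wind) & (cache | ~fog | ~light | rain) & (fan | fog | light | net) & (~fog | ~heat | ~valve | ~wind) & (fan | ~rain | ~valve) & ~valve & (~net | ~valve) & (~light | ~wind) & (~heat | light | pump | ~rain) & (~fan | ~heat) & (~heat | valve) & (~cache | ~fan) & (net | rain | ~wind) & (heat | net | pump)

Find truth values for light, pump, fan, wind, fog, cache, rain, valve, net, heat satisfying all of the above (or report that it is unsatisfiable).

Unsatisfiable — no assignment works.

Case valve = True:
  Clause (~valve) is falsified — contradiction.
Case valve = False:
  (~net | valve) forces net = False.
  (~heat | valve) forces heat = False.
  (heat | net | pump) forces pump = True.
  (~pump | wind) forces wind = True.
  (~light | ~wind) forces light = False.
  (light | net | ~rain) forces rain = False.
  Clause (net | rain | ~wind) is falsified — contradiction.
Both cases fail, so the formula is unsatisfiable.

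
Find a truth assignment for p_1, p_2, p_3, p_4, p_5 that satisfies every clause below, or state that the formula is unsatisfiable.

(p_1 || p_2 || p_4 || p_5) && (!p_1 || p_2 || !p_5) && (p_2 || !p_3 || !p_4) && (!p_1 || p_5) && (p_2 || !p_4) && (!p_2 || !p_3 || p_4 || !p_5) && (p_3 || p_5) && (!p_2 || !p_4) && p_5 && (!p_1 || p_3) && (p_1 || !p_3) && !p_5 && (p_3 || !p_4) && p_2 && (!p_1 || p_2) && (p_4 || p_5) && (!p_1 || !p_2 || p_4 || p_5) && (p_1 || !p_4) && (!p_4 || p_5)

Unsatisfiable

Case p_5 = True:
  Clause (!p_5) is falsified — contradiction.
Case p_5 = False:
  Clause (p_5) is falsified — contradiction.
Both cases fail, so the formula is unsatisfiable.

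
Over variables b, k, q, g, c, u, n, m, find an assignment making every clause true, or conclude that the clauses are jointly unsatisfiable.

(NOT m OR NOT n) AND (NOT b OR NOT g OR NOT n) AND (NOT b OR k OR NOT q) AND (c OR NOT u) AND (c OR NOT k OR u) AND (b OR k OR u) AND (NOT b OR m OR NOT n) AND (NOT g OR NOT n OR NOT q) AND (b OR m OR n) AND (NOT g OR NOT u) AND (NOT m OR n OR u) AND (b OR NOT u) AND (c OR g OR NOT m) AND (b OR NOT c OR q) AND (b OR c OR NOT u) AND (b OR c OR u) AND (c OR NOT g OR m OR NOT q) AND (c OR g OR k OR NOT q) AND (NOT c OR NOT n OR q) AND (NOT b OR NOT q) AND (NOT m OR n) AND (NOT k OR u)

b: True, k: False, q: False, g: False, c: False, u: False, n: False, m: False

Try b = False:
  (b OR NOT u) forces u = False.
  (b OR k OR u) forces k = True.
  clause (NOT k OR u) is falsified — backtrack.
So b = True.
  then (NOT b OR NOT q) forces q = False.
Set k = False.
Set g = False.
Set c = False.
  then (c OR NOT u) forces u = False.
  then (c OR g OR NOT m) forces m = False.
  then (NOT b OR m OR NOT n) forces n = False.
All clauses satisfied.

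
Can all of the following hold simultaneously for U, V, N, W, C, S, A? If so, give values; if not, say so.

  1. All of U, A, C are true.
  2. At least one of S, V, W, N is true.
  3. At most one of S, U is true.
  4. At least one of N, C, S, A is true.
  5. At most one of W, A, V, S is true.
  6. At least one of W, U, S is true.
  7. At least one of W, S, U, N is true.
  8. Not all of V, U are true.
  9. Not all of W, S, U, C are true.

U=T, V=F, N=T, W=F, C=T, S=F, A=T

  (1) {U, A, C}: all 3 true ✓
  (2) {S, V, W, N}: 1 true — at least one ✓
  (3) {S, U}: 1 true — at most one ✓
  (4) {N, C, S, A}: 3 true — at least one ✓
  (5) {W, A, V, S}: 1 true — at most one ✓
  (6) {W, U, S}: 1 true — at least one ✓
  (7) {W, S, U, N}: 2 true — at least one ✓
  (8) {V, U}: 1/2 true — not all ✓
  (9) {W, S, U, C}: 2/4 true — not all ✓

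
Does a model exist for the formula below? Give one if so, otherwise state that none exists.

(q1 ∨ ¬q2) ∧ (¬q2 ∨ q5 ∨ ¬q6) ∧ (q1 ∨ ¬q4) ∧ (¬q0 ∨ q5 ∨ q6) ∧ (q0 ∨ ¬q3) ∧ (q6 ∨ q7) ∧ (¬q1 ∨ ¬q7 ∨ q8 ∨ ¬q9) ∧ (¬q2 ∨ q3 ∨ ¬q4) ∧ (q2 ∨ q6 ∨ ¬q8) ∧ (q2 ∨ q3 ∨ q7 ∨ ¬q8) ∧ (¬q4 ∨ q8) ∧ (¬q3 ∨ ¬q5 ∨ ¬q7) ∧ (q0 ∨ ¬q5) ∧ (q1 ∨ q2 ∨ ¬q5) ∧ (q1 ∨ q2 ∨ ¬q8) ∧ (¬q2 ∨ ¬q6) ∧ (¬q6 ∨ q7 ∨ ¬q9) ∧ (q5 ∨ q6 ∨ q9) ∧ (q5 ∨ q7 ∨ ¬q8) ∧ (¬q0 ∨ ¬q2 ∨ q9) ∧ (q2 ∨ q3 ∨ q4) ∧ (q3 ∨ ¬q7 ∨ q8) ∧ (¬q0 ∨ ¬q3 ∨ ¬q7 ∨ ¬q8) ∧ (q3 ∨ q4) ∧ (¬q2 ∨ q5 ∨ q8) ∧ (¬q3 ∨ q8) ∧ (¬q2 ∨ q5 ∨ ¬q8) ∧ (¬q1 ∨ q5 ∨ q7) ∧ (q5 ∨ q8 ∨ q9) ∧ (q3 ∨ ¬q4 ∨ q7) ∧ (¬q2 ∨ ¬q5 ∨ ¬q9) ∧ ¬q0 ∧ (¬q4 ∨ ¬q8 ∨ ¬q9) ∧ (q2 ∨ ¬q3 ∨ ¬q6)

q0 = False; q1 = True; q2 = False; q3 = False; q4 = True; q5 = False; q6 = True; q7 = True; q8 = True; q9 = False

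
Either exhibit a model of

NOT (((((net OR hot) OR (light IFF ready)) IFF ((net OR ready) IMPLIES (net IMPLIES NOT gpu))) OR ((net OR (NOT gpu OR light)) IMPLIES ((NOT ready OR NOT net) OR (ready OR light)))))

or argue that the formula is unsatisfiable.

No satisfying assignment exists.

Case ready = True: the formula becomes NOT (((((net OR hot) OR light) IFF (net IMPLIES NOT gpu)) OR True)) = False.
Case ready = False: the formula becomes NOT (((((net OR hot) OR NOT light) IFF (net IMPLIES (net IMPLIES NOT gpu))) OR True)) = False.
Both cases fail — unsatisfiable.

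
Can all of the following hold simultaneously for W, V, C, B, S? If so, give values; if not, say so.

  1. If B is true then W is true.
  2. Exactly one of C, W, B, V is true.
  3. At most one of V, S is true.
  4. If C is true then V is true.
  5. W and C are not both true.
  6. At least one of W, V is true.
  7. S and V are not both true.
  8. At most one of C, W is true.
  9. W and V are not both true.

W = True, V = False, C = False, B = False, S = False

  (1) B=F ⇒ W: vacuous ✓
  (2) {C, W, B, V}: 1 true — exactly one ✓
  (3) {V, S}: 0 true — at most one ✓
  (4) C=F ⇒ V: vacuous ✓
  (5) W=T, C=F — not both ✓
  (6) {W, V}: 1 true — at least one ✓
  (7) S=F, V=F — not both ✓
  (8) {C, W}: 1 true — at most one ✓
  (9) W=T, V=F — not both ✓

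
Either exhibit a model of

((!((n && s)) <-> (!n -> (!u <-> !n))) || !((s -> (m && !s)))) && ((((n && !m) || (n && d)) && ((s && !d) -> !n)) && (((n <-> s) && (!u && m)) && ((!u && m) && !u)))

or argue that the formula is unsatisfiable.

n: True, u: False, s: True, d: True, m: True

  (!((n && s)) <-> (!n -> (!u <-> !n))) || !((s -> (m && !s))) = True
    !((n && s)) <-> (!n -> (!u <-> !n)) = False
      !((n && s)) = False
        n && s = True
      !n -> (!u <-> !n) = True
        !n = False
        !u <-> !n = False
          !u = True
          !n = False
    !((s -> (m && !s))) = True
      s -> (m && !s) = False
        m && !s = False
          !s = False
  (((n && !m) || (n && d)) && ((s && !d) -> !n)) && (((n <-> s) && (!u && m)) && ((!u && m) && !u)) = True
    ((n && !m) || (n && d)) && ((s && !d) -> !n) = True
      (n && !m) || (n && d) = True
        n && !m = False
          !m = False
        n && d = True
      (s && !d) -> !n = True
        s && !d = False
          !d = False
        !n = False
    ((n <-> s) && (!u && m)) && ((!u && m) && !u) = True
      (n <-> s) && (!u && m) = True
        n <-> s = True
        !u && m = True
          !u = True
      (!u && m) && !u = True
        !u && m = True
          !u = True
        !u = True
Both conjuncts True, so the formula holds.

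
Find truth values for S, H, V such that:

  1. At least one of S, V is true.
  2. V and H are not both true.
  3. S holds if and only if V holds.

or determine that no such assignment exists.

S=T, H=F, V=T

  (1) {S, V}: 2 true — at least one ✓
  (2) V=T, H=F — not both ✓
  (3) S=T, V=T — same ✓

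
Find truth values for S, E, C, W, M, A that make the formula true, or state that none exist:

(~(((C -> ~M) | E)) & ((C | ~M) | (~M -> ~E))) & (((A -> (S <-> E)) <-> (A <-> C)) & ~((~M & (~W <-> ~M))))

S: False; E: False; C: True; W: False; M: True; A: True

  ~(((C -> ~M) | E)) & ((C | ~M) | (~M -> ~E)) = True
    ~(((C -> ~M) | E)) = True
      (C -> ~M) | E = False
        C -> ~M = False
          ~M = False
    (C | ~M) | (~M -> ~E) = True
      C | ~M = True
        ~M = False
      ~M -> ~E = True
        ~M = False
        ~E = True
  ((A -> (S <-> E)) <-> (A <-> C)) & ~((~M & (~W <-> ~M))) = True
    (A -> (S <-> E)) <-> (A <-> C) = True
      A -> (S <-> E) = True
        S <-> E = True
      A <-> C = True
    ~((~M & (~W <-> ~M))) = True
      ~M & (~W <-> ~M) = False
        ~M = False
        ~W <-> ~M = False
          ~W = True
          ~M = False
Both conjuncts True, so the formula holds.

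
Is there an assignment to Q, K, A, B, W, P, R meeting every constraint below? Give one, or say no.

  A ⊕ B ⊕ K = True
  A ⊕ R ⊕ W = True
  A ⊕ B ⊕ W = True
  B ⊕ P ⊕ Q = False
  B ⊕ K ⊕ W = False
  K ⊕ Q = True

Q: True, K: False, A: True, B: False, W: False, P: True, R: False

A ⊕ B ⊕ K = T ⊕ F ⊕ F = True ✓
A ⊕ R ⊕ W = T ⊕ F ⊕ F = True ✓
A ⊕ B ⊕ W = T ⊕ F ⊕ F = True ✓
B ⊕ P ⊕ Q = F ⊕ T ⊕ T = False ✓
B ⊕ K ⊕ W = F ⊕ F ⊕ F = False ✓
K ⊕ Q = F ⊕ T = True ✓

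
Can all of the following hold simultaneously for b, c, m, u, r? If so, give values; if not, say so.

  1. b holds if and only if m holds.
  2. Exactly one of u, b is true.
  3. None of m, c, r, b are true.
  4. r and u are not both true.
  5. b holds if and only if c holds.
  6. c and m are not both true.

b = False; c = False; m = False; u = True; r = False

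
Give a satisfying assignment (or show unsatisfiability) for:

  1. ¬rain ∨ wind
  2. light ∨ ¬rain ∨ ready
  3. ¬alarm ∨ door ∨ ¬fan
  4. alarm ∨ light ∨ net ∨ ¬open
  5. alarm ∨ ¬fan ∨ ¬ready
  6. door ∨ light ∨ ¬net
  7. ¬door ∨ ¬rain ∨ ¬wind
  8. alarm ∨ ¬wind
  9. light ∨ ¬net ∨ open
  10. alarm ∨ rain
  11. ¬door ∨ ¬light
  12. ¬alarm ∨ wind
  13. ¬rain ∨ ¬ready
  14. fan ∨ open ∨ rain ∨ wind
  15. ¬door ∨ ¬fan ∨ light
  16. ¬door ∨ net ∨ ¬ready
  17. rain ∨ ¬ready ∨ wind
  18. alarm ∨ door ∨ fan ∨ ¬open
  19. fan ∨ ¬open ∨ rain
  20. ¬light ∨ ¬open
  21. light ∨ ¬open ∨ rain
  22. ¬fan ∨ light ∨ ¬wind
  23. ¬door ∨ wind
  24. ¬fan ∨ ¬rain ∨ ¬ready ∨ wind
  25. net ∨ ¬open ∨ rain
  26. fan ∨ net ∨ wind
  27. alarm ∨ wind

Set net = False.
Set light = False.
Try open = True:
  (alarm ∨ light ∨ net ∨ ¬open) forces alarm = True.
  (¬alarm ∨ wind) forces wind = True.
  (light ∨ ¬open ∨ rain) forces rain = True.
  (light ∨ ¬rain ∨ ready) forces ready = True.
  clause (¬rain ∨ ¬ready) is falsified — backtrack.
So open = False.
Set ready = True.
  then (¬rain ∨ ¬ready) forces rain = False.
  then (¬door ∨ net ∨ ¬ready) forces door = False.
  then (rain ∨ ¬ready ∨ wind) forces wind = True.
  then (¬fan ∨ light ∨ ¬wind) forces fan = False.
  then (alarm ∨ ¬wind) forces alarm = True.
All clauses satisfied.

net=F; light=F; open=F; ready=T; wind=T; rain=F; alarm=T; fan=F; door=F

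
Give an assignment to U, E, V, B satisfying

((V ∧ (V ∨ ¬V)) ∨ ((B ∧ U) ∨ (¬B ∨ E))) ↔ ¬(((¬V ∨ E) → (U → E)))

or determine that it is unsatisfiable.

U: True, E: False, V: False, B: True

  ((V ∧ (V ∨ ¬V)) ∨ ((B ∧ U) ∨ (¬B ∨ E))) ↔ ¬(((¬V ∨ E) → (U → E))) = True
    (V ∧ (V ∨ ¬V)) ∨ ((B ∧ U) ∨ (¬B ∨ E)) = True
      V ∧ (V ∨ ¬V) = False
        V ∨ ¬V = True
          ¬V = True
      (B ∧ U) ∨ (¬B ∨ E) = True
        B ∧ U = True
        ¬B ∨ E = False
          ¬B = False
    ¬(((¬V ∨ E) → (U → E))) = True
      (¬V ∨ E) → (U → E) = False
        ¬V ∨ E = True
          ¬V = True
        U → E = False
The formula evaluates to True.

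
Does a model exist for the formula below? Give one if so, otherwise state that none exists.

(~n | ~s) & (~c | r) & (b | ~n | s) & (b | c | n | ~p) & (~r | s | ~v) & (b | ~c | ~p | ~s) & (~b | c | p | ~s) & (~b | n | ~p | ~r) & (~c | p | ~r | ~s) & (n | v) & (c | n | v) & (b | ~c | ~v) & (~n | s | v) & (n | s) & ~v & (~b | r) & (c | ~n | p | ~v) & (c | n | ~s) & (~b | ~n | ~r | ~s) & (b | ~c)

Unsatisfiable — no assignment works.

Case v = True:
  Clause (~v) is falsified — contradiction.
Case v = False:
  (n | v) forces n = True.
  (~n | ~s) forces s = False.
  Clause (~n | s | v) is falsified — contradiction.
Both cases fail, so the formula is unsatisfiable.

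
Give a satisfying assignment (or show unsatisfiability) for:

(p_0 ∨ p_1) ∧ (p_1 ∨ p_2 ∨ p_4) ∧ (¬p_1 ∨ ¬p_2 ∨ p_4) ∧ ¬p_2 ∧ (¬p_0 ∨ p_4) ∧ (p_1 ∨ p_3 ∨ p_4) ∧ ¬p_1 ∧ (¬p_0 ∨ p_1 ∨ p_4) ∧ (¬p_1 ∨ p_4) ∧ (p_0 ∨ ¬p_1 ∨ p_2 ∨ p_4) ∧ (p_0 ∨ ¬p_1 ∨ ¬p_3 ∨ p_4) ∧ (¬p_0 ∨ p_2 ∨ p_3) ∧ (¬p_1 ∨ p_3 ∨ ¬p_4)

p_0 = True, p_1 = False, p_2 = False, p_3 = True, p_4 = True

Unit clause (¬p_2) forces p_2 = False.
Unit clause (¬p_1) forces p_1 = False.
In (p_0 ∨ p_1) only p_0 is left, so p_0 = True.
In (p_1 ∨ p_2 ∨ p_4) only p_4 is left, so p_4 = True.
In (¬p_0 ∨ p_2 ∨ p_3) only p_3 is left, so p_3 = True.
All clauses satisfied.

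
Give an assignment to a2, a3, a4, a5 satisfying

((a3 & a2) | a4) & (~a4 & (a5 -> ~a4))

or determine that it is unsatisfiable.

a2 = True; a3 = True; a4 = False; a5 = True

  (a3 & a2) | a4 = True
    a3 & a2 = True
  ~a4 & (a5 -> ~a4) = True
    ~a4 = True
    a5 -> ~a4 = True
      ~a4 = True
Both conjuncts True, so the formula holds.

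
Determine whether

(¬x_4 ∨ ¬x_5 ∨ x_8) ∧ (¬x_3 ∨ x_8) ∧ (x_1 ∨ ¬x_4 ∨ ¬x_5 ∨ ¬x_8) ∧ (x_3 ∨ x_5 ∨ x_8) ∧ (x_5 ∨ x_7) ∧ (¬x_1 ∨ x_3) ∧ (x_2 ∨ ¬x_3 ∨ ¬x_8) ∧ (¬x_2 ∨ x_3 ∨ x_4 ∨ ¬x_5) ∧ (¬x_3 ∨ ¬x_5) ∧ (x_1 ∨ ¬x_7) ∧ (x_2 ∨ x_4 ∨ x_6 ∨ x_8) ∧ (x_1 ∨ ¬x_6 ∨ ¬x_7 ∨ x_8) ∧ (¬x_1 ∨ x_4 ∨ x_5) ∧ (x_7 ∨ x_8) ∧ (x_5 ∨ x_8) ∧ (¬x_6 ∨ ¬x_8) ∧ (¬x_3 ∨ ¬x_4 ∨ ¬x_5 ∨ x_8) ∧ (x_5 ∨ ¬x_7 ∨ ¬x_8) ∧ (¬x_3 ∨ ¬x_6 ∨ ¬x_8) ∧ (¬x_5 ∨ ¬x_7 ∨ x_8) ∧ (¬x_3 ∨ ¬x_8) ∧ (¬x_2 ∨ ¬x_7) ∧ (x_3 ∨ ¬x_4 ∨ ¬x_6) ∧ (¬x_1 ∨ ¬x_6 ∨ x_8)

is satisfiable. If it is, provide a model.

x_1=F; x_2=F; x_3=F; x_4=F; x_5=T; x_6=F; x_7=F; x_8=T

Set x_1 = False.
  then (x_1 ∨ ¬x_7) forces x_7 = False.
  then (x_7 ∨ x_8) forces x_8 = True.
  then (¬x_6 ∨ ¬x_8) forces x_6 = False.
  then (¬x_3 ∨ ¬x_8) forces x_3 = False.
  then (x_5 ∨ x_7) forces x_5 = True.
  then (x_1 ∨ ¬x_4 ∨ ¬x_5 ∨ ¬x_8) forces x_4 = False.
  then (¬x_2 ∨ x_3 ∨ x_4 ∨ ¬x_5) forces x_2 = False.
All clauses satisfied.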